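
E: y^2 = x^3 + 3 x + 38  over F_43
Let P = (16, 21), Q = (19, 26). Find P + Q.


P != Q, so use the chord formula.
s = (y2 - y1) / (x2 - x1) = (5) / (3) mod 43 = 16
x3 = s^2 - x1 - x2 mod 43 = 16^2 - 16 - 19 = 6
y3 = s (x1 - x3) - y1 mod 43 = 16 * (16 - 6) - 21 = 10

P + Q = (6, 10)


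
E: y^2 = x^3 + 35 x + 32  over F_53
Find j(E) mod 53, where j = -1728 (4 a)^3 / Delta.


Delta = -16(4 a^3 + 27 b^2) mod 53 = 45
-1728 * (4 a)^3 = -1728 * (4*35)^3 mod 53 = 15
j = 15 * 45^(-1) mod 53 = 18

j = 18 (mod 53)


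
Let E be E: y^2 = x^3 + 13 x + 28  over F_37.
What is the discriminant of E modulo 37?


4 a^3 + 27 b^2 = 4*13^3 + 27*28^2 = 8788 + 21168 = 29956
Delta = -16 * (29956) = -479296
Delta mod 37 = 2

Delta = 2 (mod 37)


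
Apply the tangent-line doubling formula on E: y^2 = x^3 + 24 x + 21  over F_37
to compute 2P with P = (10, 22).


Doubling: s = (3 x1^2 + a) / (2 y1)
s = (3*10^2 + 24) / (2*22) mod 37 = 4
x3 = s^2 - 2 x1 mod 37 = 4^2 - 2*10 = 33
y3 = s (x1 - x3) - y1 mod 37 = 4 * (10 - 33) - 22 = 34

2P = (33, 34)


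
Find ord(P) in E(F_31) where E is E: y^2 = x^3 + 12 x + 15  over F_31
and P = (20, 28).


Compute successive multiples of P until we hit O:
  1P = (20, 28)
  2P = (30, 8)
  3P = (16, 26)
  4P = (3, 27)
  5P = (5, 13)
  6P = (7, 16)
  7P = (1, 11)
  8P = (26, 27)
  ... (continuing to 29P)
  29P = O

ord(P) = 29


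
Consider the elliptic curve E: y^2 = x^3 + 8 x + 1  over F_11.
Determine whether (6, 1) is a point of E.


Check whether y^2 = x^3 + 8 x + 1 (mod 11) for (x, y) = (6, 1).
LHS: y^2 = 1^2 mod 11 = 1
RHS: x^3 + 8 x + 1 = 6^3 + 8*6 + 1 mod 11 = 1
LHS = RHS

Yes, on the curve


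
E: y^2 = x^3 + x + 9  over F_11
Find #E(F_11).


For each x in F_11, count y with y^2 = x^3 + 1 x + 9 mod 11:
  x = 0: RHS = 9, y in [3, 8]  -> 2 point(s)
  x = 1: RHS = 0, y in [0]  -> 1 point(s)
  x = 4: RHS = 0, y in [0]  -> 1 point(s)
  x = 6: RHS = 0, y in [0]  -> 1 point(s)
  x = 8: RHS = 1, y in [1, 10]  -> 2 point(s)
Affine points: 7. Add the point at infinity: total = 8.

#E(F_11) = 8


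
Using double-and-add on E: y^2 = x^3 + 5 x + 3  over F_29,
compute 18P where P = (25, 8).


k = 18 = 10010_2 (binary, LSB first: 01001)
Double-and-add from P = (25, 8):
  bit 0 = 0: acc unchanged = O
  bit 1 = 1: acc = O + (3, 25) = (3, 25)
  bit 2 = 0: acc unchanged = (3, 25)
  bit 3 = 0: acc unchanged = (3, 25)
  bit 4 = 1: acc = (3, 25) + (8, 27) = (17, 10)

18P = (17, 10)


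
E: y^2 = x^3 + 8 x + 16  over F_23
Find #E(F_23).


For each x in F_23, count y with y^2 = x^3 + 8 x + 16 mod 23:
  x = 0: RHS = 16, y in [4, 19]  -> 2 point(s)
  x = 1: RHS = 2, y in [5, 18]  -> 2 point(s)
  x = 6: RHS = 4, y in [2, 21]  -> 2 point(s)
  x = 7: RHS = 1, y in [1, 22]  -> 2 point(s)
  x = 9: RHS = 12, y in [9, 14]  -> 2 point(s)
  x = 11: RHS = 9, y in [3, 20]  -> 2 point(s)
  x = 12: RHS = 0, y in [0]  -> 1 point(s)
  x = 16: RHS = 8, y in [10, 13]  -> 2 point(s)
  x = 18: RHS = 12, y in [9, 14]  -> 2 point(s)
  x = 19: RHS = 12, y in [9, 14]  -> 2 point(s)
Affine points: 19. Add the point at infinity: total = 20.

#E(F_23) = 20


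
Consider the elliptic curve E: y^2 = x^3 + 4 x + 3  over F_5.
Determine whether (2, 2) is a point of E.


Check whether y^2 = x^3 + 4 x + 3 (mod 5) for (x, y) = (2, 2).
LHS: y^2 = 2^2 mod 5 = 4
RHS: x^3 + 4 x + 3 = 2^3 + 4*2 + 3 mod 5 = 4
LHS = RHS

Yes, on the curve


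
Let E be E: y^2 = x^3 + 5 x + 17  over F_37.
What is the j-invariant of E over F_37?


Delta = -16(4 a^3 + 27 b^2) mod 37 = 19
-1728 * (4 a)^3 = -1728 * (4*5)^3 mod 37 = 14
j = 14 * 19^(-1) mod 37 = 28

j = 28 (mod 37)


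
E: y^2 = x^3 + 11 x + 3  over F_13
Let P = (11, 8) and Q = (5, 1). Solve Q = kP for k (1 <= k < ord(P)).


Enumerate multiples of P until we hit Q = (5, 1):
  1P = (11, 8)
  2P = (5, 12)
  3P = (9, 8)
  4P = (6, 5)
  5P = (0, 9)
  6P = (12, 11)
  7P = (12, 2)
  8P = (0, 4)
  9P = (6, 8)
  10P = (9, 5)
  11P = (5, 1)
Match found at i = 11.

k = 11


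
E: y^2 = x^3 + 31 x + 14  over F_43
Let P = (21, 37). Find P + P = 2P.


Doubling: s = (3 x1^2 + a) / (2 y1)
s = (3*21^2 + 31) / (2*37) mod 43 = 9
x3 = s^2 - 2 x1 mod 43 = 9^2 - 2*21 = 39
y3 = s (x1 - x3) - y1 mod 43 = 9 * (21 - 39) - 37 = 16

2P = (39, 16)


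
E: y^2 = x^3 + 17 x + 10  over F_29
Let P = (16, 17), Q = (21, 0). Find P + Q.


P != Q, so use the chord formula.
s = (y2 - y1) / (x2 - x1) = (12) / (5) mod 29 = 14
x3 = s^2 - x1 - x2 mod 29 = 14^2 - 16 - 21 = 14
y3 = s (x1 - x3) - y1 mod 29 = 14 * (16 - 14) - 17 = 11

P + Q = (14, 11)


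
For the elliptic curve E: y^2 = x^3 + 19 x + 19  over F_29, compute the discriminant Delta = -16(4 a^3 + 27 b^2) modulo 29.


4 a^3 + 27 b^2 = 4*19^3 + 27*19^2 = 27436 + 9747 = 37183
Delta = -16 * (37183) = -594928
Delta mod 29 = 7

Delta = 7 (mod 29)


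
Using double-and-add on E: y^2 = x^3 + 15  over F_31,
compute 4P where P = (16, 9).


k = 4 = 100_2 (binary, LSB first: 001)
Double-and-add from P = (16, 9):
  bit 0 = 0: acc unchanged = O
  bit 1 = 0: acc unchanged = O
  bit 2 = 1: acc = O + (28, 9) = (28, 9)

4P = (28, 9)


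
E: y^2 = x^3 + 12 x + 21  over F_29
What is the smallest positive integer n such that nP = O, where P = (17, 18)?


Compute successive multiples of P until we hit O:
  1P = (17, 18)
  2P = (15, 26)
  3P = (13, 24)
  4P = (23, 20)
  5P = (2, 16)
  6P = (26, 4)
  7P = (21, 14)
  8P = (21, 15)
  ... (continuing to 15P)
  15P = O

ord(P) = 15


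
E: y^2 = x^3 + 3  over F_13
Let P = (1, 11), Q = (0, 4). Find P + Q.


P != Q, so use the chord formula.
s = (y2 - y1) / (x2 - x1) = (6) / (12) mod 13 = 7
x3 = s^2 - x1 - x2 mod 13 = 7^2 - 1 - 0 = 9
y3 = s (x1 - x3) - y1 mod 13 = 7 * (1 - 9) - 11 = 11

P + Q = (9, 11)


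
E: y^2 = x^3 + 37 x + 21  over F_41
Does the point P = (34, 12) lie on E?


Check whether y^2 = x^3 + 37 x + 21 (mod 41) for (x, y) = (34, 12).
LHS: y^2 = 12^2 mod 41 = 21
RHS: x^3 + 37 x + 21 = 34^3 + 37*34 + 21 mod 41 = 34
LHS != RHS

No, not on the curve


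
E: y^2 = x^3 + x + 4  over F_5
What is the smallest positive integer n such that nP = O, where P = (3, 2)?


Compute successive multiples of P until we hit O:
  1P = (3, 2)
  2P = (3, 3)
  3P = O

ord(P) = 3


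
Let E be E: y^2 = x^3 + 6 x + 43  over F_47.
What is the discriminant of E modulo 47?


4 a^3 + 27 b^2 = 4*6^3 + 27*43^2 = 864 + 49923 = 50787
Delta = -16 * (50787) = -812592
Delta mod 47 = 38

Delta = 38 (mod 47)


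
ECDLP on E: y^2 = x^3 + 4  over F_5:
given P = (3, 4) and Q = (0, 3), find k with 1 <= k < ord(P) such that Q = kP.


Enumerate multiples of P until we hit Q = (0, 3):
  1P = (3, 4)
  2P = (0, 3)
Match found at i = 2.

k = 2


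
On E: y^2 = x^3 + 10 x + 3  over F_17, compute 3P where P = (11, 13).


k = 3 = 11_2 (binary, LSB first: 11)
Double-and-add from P = (11, 13):
  bit 0 = 1: acc = O + (11, 13) = (11, 13)
  bit 1 = 1: acc = (11, 13) + (16, 14) = (5, 12)

3P = (5, 12)


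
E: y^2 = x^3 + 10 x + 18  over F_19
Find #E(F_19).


For each x in F_19, count y with y^2 = x^3 + 10 x + 18 mod 19:
  x = 6: RHS = 9, y in [3, 16]  -> 2 point(s)
  x = 9: RHS = 1, y in [1, 18]  -> 2 point(s)
  x = 10: RHS = 16, y in [4, 15]  -> 2 point(s)
  x = 12: RHS = 4, y in [2, 17]  -> 2 point(s)
  x = 15: RHS = 9, y in [3, 16]  -> 2 point(s)
  x = 17: RHS = 9, y in [3, 16]  -> 2 point(s)
  x = 18: RHS = 7, y in [8, 11]  -> 2 point(s)
Affine points: 14. Add the point at infinity: total = 15.

#E(F_19) = 15


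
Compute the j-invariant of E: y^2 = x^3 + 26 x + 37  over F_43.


Delta = -16(4 a^3 + 27 b^2) mod 43 = 30
-1728 * (4 a)^3 = -1728 * (4*26)^3 mod 43 = 42
j = 42 * 30^(-1) mod 43 = 10

j = 10 (mod 43)


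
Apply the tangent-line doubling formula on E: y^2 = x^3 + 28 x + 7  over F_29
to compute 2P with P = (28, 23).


Doubling: s = (3 x1^2 + a) / (2 y1)
s = (3*28^2 + 28) / (2*23) mod 29 = 24
x3 = s^2 - 2 x1 mod 29 = 24^2 - 2*28 = 27
y3 = s (x1 - x3) - y1 mod 29 = 24 * (28 - 27) - 23 = 1

2P = (27, 1)


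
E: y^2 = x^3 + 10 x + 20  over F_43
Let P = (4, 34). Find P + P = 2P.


Doubling: s = (3 x1^2 + a) / (2 y1)
s = (3*4^2 + 10) / (2*34) mod 43 = 35
x3 = s^2 - 2 x1 mod 43 = 35^2 - 2*4 = 13
y3 = s (x1 - x3) - y1 mod 43 = 35 * (4 - 13) - 34 = 38

2P = (13, 38)


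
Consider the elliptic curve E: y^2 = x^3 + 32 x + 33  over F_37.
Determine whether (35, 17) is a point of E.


Check whether y^2 = x^3 + 32 x + 33 (mod 37) for (x, y) = (35, 17).
LHS: y^2 = 17^2 mod 37 = 30
RHS: x^3 + 32 x + 33 = 35^3 + 32*35 + 33 mod 37 = 35
LHS != RHS

No, not on the curve


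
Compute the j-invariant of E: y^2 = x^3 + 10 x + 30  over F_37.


Delta = -16(4 a^3 + 27 b^2) mod 37 = 6
-1728 * (4 a)^3 = -1728 * (4*10)^3 mod 37 = 1
j = 1 * 6^(-1) mod 37 = 31

j = 31 (mod 37)


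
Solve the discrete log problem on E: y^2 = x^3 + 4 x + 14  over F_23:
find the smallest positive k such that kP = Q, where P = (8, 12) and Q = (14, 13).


Enumerate multiples of P until we hit Q = (14, 13):
  1P = (8, 12)
  2P = (13, 20)
  3P = (11, 20)
  4P = (6, 1)
  5P = (22, 3)
  6P = (17, 2)
  7P = (14, 10)
  8P = (19, 7)
  9P = (4, 5)
  10P = (4, 18)
  11P = (19, 16)
  12P = (14, 13)
Match found at i = 12.

k = 12


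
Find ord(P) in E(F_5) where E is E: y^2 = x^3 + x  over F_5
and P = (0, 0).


Compute successive multiples of P until we hit O:
  1P = (0, 0)
  2P = O

ord(P) = 2


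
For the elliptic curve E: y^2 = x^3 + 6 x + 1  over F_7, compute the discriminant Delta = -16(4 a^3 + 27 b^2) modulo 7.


4 a^3 + 27 b^2 = 4*6^3 + 27*1^2 = 864 + 27 = 891
Delta = -16 * (891) = -14256
Delta mod 7 = 3

Delta = 3 (mod 7)


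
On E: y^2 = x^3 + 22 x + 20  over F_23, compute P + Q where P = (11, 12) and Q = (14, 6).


P != Q, so use the chord formula.
s = (y2 - y1) / (x2 - x1) = (17) / (3) mod 23 = 21
x3 = s^2 - x1 - x2 mod 23 = 21^2 - 11 - 14 = 2
y3 = s (x1 - x3) - y1 mod 23 = 21 * (11 - 2) - 12 = 16

P + Q = (2, 16)


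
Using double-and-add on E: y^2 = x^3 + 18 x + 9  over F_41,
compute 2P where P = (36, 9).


k = 2 = 10_2 (binary, LSB first: 01)
Double-and-add from P = (36, 9):
  bit 0 = 0: acc unchanged = O
  bit 1 = 1: acc = O + (31, 10) = (31, 10)

2P = (31, 10)


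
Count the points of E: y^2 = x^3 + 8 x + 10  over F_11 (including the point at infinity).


For each x in F_11, count y with y^2 = x^3 + 8 x + 10 mod 11:
  x = 2: RHS = 1, y in [1, 10]  -> 2 point(s)
  x = 8: RHS = 3, y in [5, 6]  -> 2 point(s)
  x = 10: RHS = 1, y in [1, 10]  -> 2 point(s)
Affine points: 6. Add the point at infinity: total = 7.

#E(F_11) = 7


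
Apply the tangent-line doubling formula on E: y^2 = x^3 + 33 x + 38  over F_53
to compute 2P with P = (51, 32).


Doubling: s = (3 x1^2 + a) / (2 y1)
s = (3*51^2 + 33) / (2*32) mod 53 = 33
x3 = s^2 - 2 x1 mod 53 = 33^2 - 2*51 = 33
y3 = s (x1 - x3) - y1 mod 53 = 33 * (51 - 33) - 32 = 32

2P = (33, 32)


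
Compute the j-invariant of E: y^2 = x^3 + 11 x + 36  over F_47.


Delta = -16(4 a^3 + 27 b^2) mod 47 = 19
-1728 * (4 a)^3 = -1728 * (4*11)^3 mod 47 = 32
j = 32 * 19^(-1) mod 47 = 19

j = 19 (mod 47)


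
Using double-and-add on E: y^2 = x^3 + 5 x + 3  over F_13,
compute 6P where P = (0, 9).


k = 6 = 110_2 (binary, LSB first: 011)
Double-and-add from P = (0, 9):
  bit 0 = 0: acc unchanged = O
  bit 1 = 1: acc = O + (1, 3) = (1, 3)
  bit 2 = 1: acc = (1, 3) + (7, 2) = (9, 7)

6P = (9, 7)


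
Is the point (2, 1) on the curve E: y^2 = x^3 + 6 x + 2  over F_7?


Check whether y^2 = x^3 + 6 x + 2 (mod 7) for (x, y) = (2, 1).
LHS: y^2 = 1^2 mod 7 = 1
RHS: x^3 + 6 x + 2 = 2^3 + 6*2 + 2 mod 7 = 1
LHS = RHS

Yes, on the curve


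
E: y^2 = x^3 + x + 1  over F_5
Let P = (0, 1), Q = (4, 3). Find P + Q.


P != Q, so use the chord formula.
s = (y2 - y1) / (x2 - x1) = (2) / (4) mod 5 = 3
x3 = s^2 - x1 - x2 mod 5 = 3^2 - 0 - 4 = 0
y3 = s (x1 - x3) - y1 mod 5 = 3 * (0 - 0) - 1 = 4

P + Q = (0, 4)


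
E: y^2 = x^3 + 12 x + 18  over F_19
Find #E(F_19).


For each x in F_19, count y with y^2 = x^3 + 12 x + 18 mod 19:
  x = 3: RHS = 5, y in [9, 10]  -> 2 point(s)
  x = 4: RHS = 16, y in [4, 15]  -> 2 point(s)
  x = 9: RHS = 0, y in [0]  -> 1 point(s)
  x = 10: RHS = 17, y in [6, 13]  -> 2 point(s)
  x = 12: RHS = 9, y in [3, 16]  -> 2 point(s)
  x = 14: RHS = 4, y in [2, 17]  -> 2 point(s)
  x = 15: RHS = 1, y in [1, 18]  -> 2 point(s)
  x = 17: RHS = 5, y in [9, 10]  -> 2 point(s)
  x = 18: RHS = 5, y in [9, 10]  -> 2 point(s)
Affine points: 17. Add the point at infinity: total = 18.

#E(F_19) = 18


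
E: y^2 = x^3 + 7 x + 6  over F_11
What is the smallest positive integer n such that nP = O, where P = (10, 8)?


Compute successive multiples of P until we hit O:
  1P = (10, 8)
  2P = (6, 0)
  3P = (10, 3)
  4P = O

ord(P) = 4


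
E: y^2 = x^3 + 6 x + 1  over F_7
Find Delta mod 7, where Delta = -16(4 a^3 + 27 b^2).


4 a^3 + 27 b^2 = 4*6^3 + 27*1^2 = 864 + 27 = 891
Delta = -16 * (891) = -14256
Delta mod 7 = 3

Delta = 3 (mod 7)


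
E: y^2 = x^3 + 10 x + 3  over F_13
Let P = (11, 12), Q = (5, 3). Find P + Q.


P != Q, so use the chord formula.
s = (y2 - y1) / (x2 - x1) = (4) / (7) mod 13 = 8
x3 = s^2 - x1 - x2 mod 13 = 8^2 - 11 - 5 = 9
y3 = s (x1 - x3) - y1 mod 13 = 8 * (11 - 9) - 12 = 4

P + Q = (9, 4)


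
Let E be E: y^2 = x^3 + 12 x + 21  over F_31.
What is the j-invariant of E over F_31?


Delta = -16(4 a^3 + 27 b^2) mod 31 = 30
-1728 * (4 a)^3 = -1728 * (4*12)^3 mod 31 = 27
j = 27 * 30^(-1) mod 31 = 4

j = 4 (mod 31)


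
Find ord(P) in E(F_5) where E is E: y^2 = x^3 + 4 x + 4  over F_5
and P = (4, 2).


Compute successive multiples of P until we hit O:
  1P = (4, 2)
  2P = (1, 2)
  3P = (0, 3)
  4P = (2, 0)
  5P = (0, 2)
  6P = (1, 3)
  7P = (4, 3)
  8P = O

ord(P) = 8


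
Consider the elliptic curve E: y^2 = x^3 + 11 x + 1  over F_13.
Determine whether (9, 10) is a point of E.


Check whether y^2 = x^3 + 11 x + 1 (mod 13) for (x, y) = (9, 10).
LHS: y^2 = 10^2 mod 13 = 9
RHS: x^3 + 11 x + 1 = 9^3 + 11*9 + 1 mod 13 = 10
LHS != RHS

No, not on the curve


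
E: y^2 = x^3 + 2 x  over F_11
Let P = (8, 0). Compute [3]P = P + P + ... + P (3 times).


k = 3 = 11_2 (binary, LSB first: 11)
Double-and-add from P = (8, 0):
  bit 0 = 1: acc = O + (8, 0) = (8, 0)
  bit 1 = 1: acc = (8, 0) + O = (8, 0)

3P = (8, 0)


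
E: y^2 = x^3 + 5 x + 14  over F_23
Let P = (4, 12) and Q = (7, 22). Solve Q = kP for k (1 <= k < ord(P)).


Enumerate multiples of P until we hit Q = (7, 22):
  1P = (4, 12)
  2P = (18, 5)
  3P = (7, 1)
  4P = (5, 7)
  5P = (16, 2)
  6P = (12, 10)
  7P = (20, 15)
  8P = (2, 20)
  9P = (10, 12)
  10P = (9, 11)
  11P = (22, 10)
  12P = (22, 13)
  13P = (9, 12)
  14P = (10, 11)
  15P = (2, 3)
  16P = (20, 8)
  17P = (12, 13)
  18P = (16, 21)
  19P = (5, 16)
  20P = (7, 22)
Match found at i = 20.

k = 20


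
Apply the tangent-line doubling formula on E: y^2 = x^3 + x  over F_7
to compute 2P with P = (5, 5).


Doubling: s = (3 x1^2 + a) / (2 y1)
s = (3*5^2 + 1) / (2*5) mod 7 = 2
x3 = s^2 - 2 x1 mod 7 = 2^2 - 2*5 = 1
y3 = s (x1 - x3) - y1 mod 7 = 2 * (5 - 1) - 5 = 3

2P = (1, 3)


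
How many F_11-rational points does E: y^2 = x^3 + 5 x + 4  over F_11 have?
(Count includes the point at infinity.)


For each x in F_11, count y with y^2 = x^3 + 5 x + 4 mod 11:
  x = 0: RHS = 4, y in [2, 9]  -> 2 point(s)
  x = 2: RHS = 0, y in [0]  -> 1 point(s)
  x = 4: RHS = 0, y in [0]  -> 1 point(s)
  x = 5: RHS = 0, y in [0]  -> 1 point(s)
  x = 10: RHS = 9, y in [3, 8]  -> 2 point(s)
Affine points: 7. Add the point at infinity: total = 8.

#E(F_11) = 8


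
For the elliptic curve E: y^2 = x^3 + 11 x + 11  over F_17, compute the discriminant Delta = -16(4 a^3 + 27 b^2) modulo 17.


4 a^3 + 27 b^2 = 4*11^3 + 27*11^2 = 5324 + 3267 = 8591
Delta = -16 * (8591) = -137456
Delta mod 17 = 6

Delta = 6 (mod 17)


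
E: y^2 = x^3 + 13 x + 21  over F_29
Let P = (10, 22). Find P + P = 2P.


Doubling: s = (3 x1^2 + a) / (2 y1)
s = (3*10^2 + 13) / (2*22) mod 29 = 17
x3 = s^2 - 2 x1 mod 29 = 17^2 - 2*10 = 8
y3 = s (x1 - x3) - y1 mod 29 = 17 * (10 - 8) - 22 = 12

2P = (8, 12)


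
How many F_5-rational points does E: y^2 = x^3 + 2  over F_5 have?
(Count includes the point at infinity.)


For each x in F_5, count y with y^2 = x^3 + 0 x + 2 mod 5:
  x = 2: RHS = 0, y in [0]  -> 1 point(s)
  x = 3: RHS = 4, y in [2, 3]  -> 2 point(s)
  x = 4: RHS = 1, y in [1, 4]  -> 2 point(s)
Affine points: 5. Add the point at infinity: total = 6.

#E(F_5) = 6


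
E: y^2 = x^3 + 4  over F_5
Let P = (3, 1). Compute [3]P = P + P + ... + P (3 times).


k = 3 = 11_2 (binary, LSB first: 11)
Double-and-add from P = (3, 1):
  bit 0 = 1: acc = O + (3, 1) = (3, 1)
  bit 1 = 1: acc = (3, 1) + (0, 2) = (1, 0)

3P = (1, 0)


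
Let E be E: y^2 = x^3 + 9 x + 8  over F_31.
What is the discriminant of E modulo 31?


4 a^3 + 27 b^2 = 4*9^3 + 27*8^2 = 2916 + 1728 = 4644
Delta = -16 * (4644) = -74304
Delta mod 31 = 3

Delta = 3 (mod 31)


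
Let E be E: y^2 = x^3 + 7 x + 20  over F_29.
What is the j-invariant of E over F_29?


Delta = -16(4 a^3 + 27 b^2) mod 29 = 12
-1728 * (4 a)^3 = -1728 * (4*7)^3 mod 29 = 17
j = 17 * 12^(-1) mod 29 = 28

j = 28 (mod 29)


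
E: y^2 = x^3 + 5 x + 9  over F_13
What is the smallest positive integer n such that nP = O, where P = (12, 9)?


Compute successive multiples of P until we hit O:
  1P = (12, 9)
  2P = (3, 8)
  3P = (7, 6)
  4P = (11, 2)
  5P = (0, 10)
  6P = (2, 1)
  7P = (9, 9)
  8P = (5, 4)
  ... (continuing to 17P)
  17P = O

ord(P) = 17


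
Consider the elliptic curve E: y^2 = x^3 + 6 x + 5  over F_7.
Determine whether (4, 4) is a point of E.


Check whether y^2 = x^3 + 6 x + 5 (mod 7) for (x, y) = (4, 4).
LHS: y^2 = 4^2 mod 7 = 2
RHS: x^3 + 6 x + 5 = 4^3 + 6*4 + 5 mod 7 = 2
LHS = RHS

Yes, on the curve


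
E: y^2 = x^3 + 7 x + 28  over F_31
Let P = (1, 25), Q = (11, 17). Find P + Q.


P != Q, so use the chord formula.
s = (y2 - y1) / (x2 - x1) = (23) / (10) mod 31 = 24
x3 = s^2 - x1 - x2 mod 31 = 24^2 - 1 - 11 = 6
y3 = s (x1 - x3) - y1 mod 31 = 24 * (1 - 6) - 25 = 10

P + Q = (6, 10)


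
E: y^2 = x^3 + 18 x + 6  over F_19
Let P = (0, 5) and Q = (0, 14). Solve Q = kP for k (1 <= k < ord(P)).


Enumerate multiples of P until we hit Q = (0, 14):
  1P = (0, 5)
  2P = (4, 3)
  3P = (1, 5)
  4P = (18, 14)
  5P = (6, 11)
  6P = (14, 0)
  7P = (6, 8)
  8P = (18, 5)
  9P = (1, 14)
  10P = (4, 16)
  11P = (0, 14)
Match found at i = 11.

k = 11


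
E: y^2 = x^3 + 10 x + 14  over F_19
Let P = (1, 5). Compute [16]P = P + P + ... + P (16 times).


k = 16 = 10000_2 (binary, LSB first: 00001)
Double-and-add from P = (1, 5):
  bit 0 = 0: acc unchanged = O
  bit 1 = 0: acc unchanged = O
  bit 2 = 0: acc unchanged = O
  bit 3 = 0: acc unchanged = O
  bit 4 = 1: acc = O + (13, 17) = (13, 17)

16P = (13, 17)


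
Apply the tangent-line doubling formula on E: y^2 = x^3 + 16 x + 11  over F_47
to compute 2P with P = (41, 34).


Doubling: s = (3 x1^2 + a) / (2 y1)
s = (3*41^2 + 16) / (2*34) mod 47 = 35
x3 = s^2 - 2 x1 mod 47 = 35^2 - 2*41 = 15
y3 = s (x1 - x3) - y1 mod 47 = 35 * (41 - 15) - 34 = 30

2P = (15, 30)


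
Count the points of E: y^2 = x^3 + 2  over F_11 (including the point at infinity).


For each x in F_11, count y with y^2 = x^3 + 0 x + 2 mod 11:
  x = 1: RHS = 3, y in [5, 6]  -> 2 point(s)
  x = 4: RHS = 0, y in [0]  -> 1 point(s)
  x = 6: RHS = 9, y in [3, 8]  -> 2 point(s)
  x = 7: RHS = 4, y in [2, 9]  -> 2 point(s)
  x = 9: RHS = 5, y in [4, 7]  -> 2 point(s)
  x = 10: RHS = 1, y in [1, 10]  -> 2 point(s)
Affine points: 11. Add the point at infinity: total = 12.

#E(F_11) = 12


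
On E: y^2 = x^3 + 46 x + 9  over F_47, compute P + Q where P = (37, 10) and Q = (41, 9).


P != Q, so use the chord formula.
s = (y2 - y1) / (x2 - x1) = (46) / (4) mod 47 = 35
x3 = s^2 - x1 - x2 mod 47 = 35^2 - 37 - 41 = 19
y3 = s (x1 - x3) - y1 mod 47 = 35 * (37 - 19) - 10 = 9

P + Q = (19, 9)


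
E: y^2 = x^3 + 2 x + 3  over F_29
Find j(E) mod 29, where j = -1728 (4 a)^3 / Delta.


Delta = -16(4 a^3 + 27 b^2) mod 29 = 8
-1728 * (4 a)^3 = -1728 * (4*2)^3 mod 29 = 25
j = 25 * 8^(-1) mod 29 = 14

j = 14 (mod 29)


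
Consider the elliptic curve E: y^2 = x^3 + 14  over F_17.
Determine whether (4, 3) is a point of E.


Check whether y^2 = x^3 + 0 x + 14 (mod 17) for (x, y) = (4, 3).
LHS: y^2 = 3^2 mod 17 = 9
RHS: x^3 + 0 x + 14 = 4^3 + 0*4 + 14 mod 17 = 10
LHS != RHS

No, not on the curve


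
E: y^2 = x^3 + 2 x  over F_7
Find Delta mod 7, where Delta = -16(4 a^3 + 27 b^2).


4 a^3 + 27 b^2 = 4*2^3 + 27*0^2 = 32 + 0 = 32
Delta = -16 * (32) = -512
Delta mod 7 = 6

Delta = 6 (mod 7)


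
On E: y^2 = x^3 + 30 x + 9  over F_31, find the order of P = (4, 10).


Compute successive multiples of P until we hit O:
  1P = (4, 10)
  2P = (10, 10)
  3P = (17, 21)
  4P = (12, 19)
  5P = (9, 27)
  6P = (6, 8)
  7P = (22, 8)
  8P = (23, 30)
  ... (continuing to 37P)
  37P = O

ord(P) = 37


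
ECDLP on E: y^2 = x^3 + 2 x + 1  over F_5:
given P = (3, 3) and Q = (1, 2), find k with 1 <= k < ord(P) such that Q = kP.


Enumerate multiples of P until we hit Q = (1, 2):
  1P = (3, 3)
  2P = (0, 4)
  3P = (1, 3)
  4P = (1, 2)
Match found at i = 4.

k = 4


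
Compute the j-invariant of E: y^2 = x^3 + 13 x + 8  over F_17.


Delta = -16(4 a^3 + 27 b^2) mod 17 = 10
-1728 * (4 a)^3 = -1728 * (4*13)^3 mod 17 = 6
j = 6 * 10^(-1) mod 17 = 4

j = 4 (mod 17)


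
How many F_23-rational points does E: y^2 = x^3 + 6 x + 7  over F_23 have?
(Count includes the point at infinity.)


For each x in F_23, count y with y^2 = x^3 + 6 x + 7 mod 23:
  x = 2: RHS = 4, y in [2, 21]  -> 2 point(s)
  x = 3: RHS = 6, y in [11, 12]  -> 2 point(s)
  x = 4: RHS = 3, y in [7, 16]  -> 2 point(s)
  x = 5: RHS = 1, y in [1, 22]  -> 2 point(s)
  x = 6: RHS = 6, y in [11, 12]  -> 2 point(s)
  x = 7: RHS = 1, y in [1, 22]  -> 2 point(s)
  x = 9: RHS = 8, y in [10, 13]  -> 2 point(s)
  x = 10: RHS = 9, y in [3, 20]  -> 2 point(s)
  x = 11: RHS = 1, y in [1, 22]  -> 2 point(s)
  x = 12: RHS = 13, y in [6, 17]  -> 2 point(s)
  x = 14: RHS = 6, y in [11, 12]  -> 2 point(s)
  x = 16: RHS = 13, y in [6, 17]  -> 2 point(s)
  x = 17: RHS = 8, y in [10, 13]  -> 2 point(s)
  x = 18: RHS = 13, y in [6, 17]  -> 2 point(s)
  x = 20: RHS = 8, y in [10, 13]  -> 2 point(s)
  x = 22: RHS = 0, y in [0]  -> 1 point(s)
Affine points: 31. Add the point at infinity: total = 32.

#E(F_23) = 32


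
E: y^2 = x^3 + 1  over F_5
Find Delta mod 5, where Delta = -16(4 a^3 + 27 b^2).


4 a^3 + 27 b^2 = 4*0^3 + 27*1^2 = 0 + 27 = 27
Delta = -16 * (27) = -432
Delta mod 5 = 3

Delta = 3 (mod 5)


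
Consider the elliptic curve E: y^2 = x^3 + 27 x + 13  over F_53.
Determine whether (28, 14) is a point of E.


Check whether y^2 = x^3 + 27 x + 13 (mod 53) for (x, y) = (28, 14).
LHS: y^2 = 14^2 mod 53 = 37
RHS: x^3 + 27 x + 13 = 28^3 + 27*28 + 13 mod 53 = 37
LHS = RHS

Yes, on the curve


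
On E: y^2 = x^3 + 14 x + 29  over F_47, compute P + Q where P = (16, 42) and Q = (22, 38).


P != Q, so use the chord formula.
s = (y2 - y1) / (x2 - x1) = (43) / (6) mod 47 = 15
x3 = s^2 - x1 - x2 mod 47 = 15^2 - 16 - 22 = 46
y3 = s (x1 - x3) - y1 mod 47 = 15 * (16 - 46) - 42 = 25

P + Q = (46, 25)


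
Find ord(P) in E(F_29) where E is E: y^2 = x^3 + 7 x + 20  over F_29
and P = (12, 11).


Compute successive multiples of P until we hit O:
  1P = (12, 11)
  2P = (0, 7)
  3P = (1, 12)
  4P = (22, 11)
  5P = (24, 18)
  6P = (2, 19)
  7P = (11, 23)
  8P = (5, 21)
  ... (continuing to 38P)
  38P = O

ord(P) = 38


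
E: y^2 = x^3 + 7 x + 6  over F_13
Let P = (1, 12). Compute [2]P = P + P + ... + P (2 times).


k = 2 = 10_2 (binary, LSB first: 01)
Double-and-add from P = (1, 12):
  bit 0 = 0: acc unchanged = O
  bit 1 = 1: acc = O + (10, 7) = (10, 7)

2P = (10, 7)


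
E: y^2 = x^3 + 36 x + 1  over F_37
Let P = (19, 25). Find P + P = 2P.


Doubling: s = (3 x1^2 + a) / (2 y1)
s = (3*19^2 + 36) / (2*25) mod 37 = 32
x3 = s^2 - 2 x1 mod 37 = 32^2 - 2*19 = 24
y3 = s (x1 - x3) - y1 mod 37 = 32 * (19 - 24) - 25 = 0

2P = (24, 0)


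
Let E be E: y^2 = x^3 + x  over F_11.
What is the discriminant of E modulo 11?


4 a^3 + 27 b^2 = 4*1^3 + 27*0^2 = 4 + 0 = 4
Delta = -16 * (4) = -64
Delta mod 11 = 2

Delta = 2 (mod 11)


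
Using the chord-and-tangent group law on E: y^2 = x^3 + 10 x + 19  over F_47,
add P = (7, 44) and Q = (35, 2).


P != Q, so use the chord formula.
s = (y2 - y1) / (x2 - x1) = (5) / (28) mod 47 = 22
x3 = s^2 - x1 - x2 mod 47 = 22^2 - 7 - 35 = 19
y3 = s (x1 - x3) - y1 mod 47 = 22 * (7 - 19) - 44 = 21

P + Q = (19, 21)


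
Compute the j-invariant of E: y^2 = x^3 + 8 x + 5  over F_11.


Delta = -16(4 a^3 + 27 b^2) mod 11 = 3
-1728 * (4 a)^3 = -1728 * (4*8)^3 mod 11 = 1
j = 1 * 3^(-1) mod 11 = 4

j = 4 (mod 11)


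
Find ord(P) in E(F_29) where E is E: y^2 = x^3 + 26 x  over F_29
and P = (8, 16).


Compute successive multiples of P until we hit O:
  1P = (8, 16)
  2P = (9, 8)
  3P = (18, 6)
  4P = (4, 9)
  5P = (11, 15)
  6P = (23, 18)
  7P = (14, 18)
  8P = (20, 9)
  ... (continuing to 34P)
  34P = O

ord(P) = 34


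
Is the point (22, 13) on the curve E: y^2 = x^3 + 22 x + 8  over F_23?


Check whether y^2 = x^3 + 22 x + 8 (mod 23) for (x, y) = (22, 13).
LHS: y^2 = 13^2 mod 23 = 8
RHS: x^3 + 22 x + 8 = 22^3 + 22*22 + 8 mod 23 = 8
LHS = RHS

Yes, on the curve


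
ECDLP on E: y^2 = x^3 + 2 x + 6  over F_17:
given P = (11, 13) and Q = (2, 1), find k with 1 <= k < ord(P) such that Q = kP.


Enumerate multiples of P until we hit Q = (2, 1):
  1P = (11, 13)
  2P = (13, 6)
  3P = (1, 3)
  4P = (6, 9)
  5P = (2, 1)
Match found at i = 5.

k = 5


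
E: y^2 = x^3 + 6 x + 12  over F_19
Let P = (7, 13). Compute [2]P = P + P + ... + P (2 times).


k = 2 = 10_2 (binary, LSB first: 01)
Double-and-add from P = (7, 13):
  bit 0 = 0: acc unchanged = O
  bit 1 = 1: acc = O + (12, 8) = (12, 8)

2P = (12, 8)


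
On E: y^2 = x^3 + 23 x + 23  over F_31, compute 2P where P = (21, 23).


Doubling: s = (3 x1^2 + a) / (2 y1)
s = (3*21^2 + 23) / (2*23) mod 31 = 5
x3 = s^2 - 2 x1 mod 31 = 5^2 - 2*21 = 14
y3 = s (x1 - x3) - y1 mod 31 = 5 * (21 - 14) - 23 = 12

2P = (14, 12)


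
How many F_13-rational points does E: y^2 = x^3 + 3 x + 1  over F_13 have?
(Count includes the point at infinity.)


For each x in F_13, count y with y^2 = x^3 + 3 x + 1 mod 13:
  x = 0: RHS = 1, y in [1, 12]  -> 2 point(s)
  x = 4: RHS = 12, y in [5, 8]  -> 2 point(s)
  x = 6: RHS = 1, y in [1, 12]  -> 2 point(s)
  x = 7: RHS = 1, y in [1, 12]  -> 2 point(s)
  x = 8: RHS = 4, y in [2, 11]  -> 2 point(s)
  x = 9: RHS = 3, y in [4, 9]  -> 2 point(s)
  x = 10: RHS = 4, y in [2, 11]  -> 2 point(s)
  x = 11: RHS = 0, y in [0]  -> 1 point(s)
  x = 12: RHS = 10, y in [6, 7]  -> 2 point(s)
Affine points: 17. Add the point at infinity: total = 18.

#E(F_13) = 18


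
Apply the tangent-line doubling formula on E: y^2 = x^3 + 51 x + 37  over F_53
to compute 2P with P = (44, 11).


Doubling: s = (3 x1^2 + a) / (2 y1)
s = (3*44^2 + 51) / (2*11) mod 53 = 23
x3 = s^2 - 2 x1 mod 53 = 23^2 - 2*44 = 17
y3 = s (x1 - x3) - y1 mod 53 = 23 * (44 - 17) - 11 = 27

2P = (17, 27)


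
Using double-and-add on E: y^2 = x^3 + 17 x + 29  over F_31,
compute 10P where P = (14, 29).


k = 10 = 1010_2 (binary, LSB first: 0101)
Double-and-add from P = (14, 29):
  bit 0 = 0: acc unchanged = O
  bit 1 = 1: acc = O + (19, 22) = (19, 22)
  bit 2 = 0: acc unchanged = (19, 22)
  bit 3 = 1: acc = (19, 22) + (23, 1) = (3, 18)

10P = (3, 18)


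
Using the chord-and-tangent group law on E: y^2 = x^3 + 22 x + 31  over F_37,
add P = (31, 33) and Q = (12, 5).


P != Q, so use the chord formula.
s = (y2 - y1) / (x2 - x1) = (9) / (18) mod 37 = 19
x3 = s^2 - x1 - x2 mod 37 = 19^2 - 31 - 12 = 22
y3 = s (x1 - x3) - y1 mod 37 = 19 * (31 - 22) - 33 = 27

P + Q = (22, 27)


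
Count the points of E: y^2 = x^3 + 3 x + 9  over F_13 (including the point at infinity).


For each x in F_13, count y with y^2 = x^3 + 3 x + 9 mod 13:
  x = 0: RHS = 9, y in [3, 10]  -> 2 point(s)
  x = 1: RHS = 0, y in [0]  -> 1 point(s)
  x = 2: RHS = 10, y in [6, 7]  -> 2 point(s)
  x = 6: RHS = 9, y in [3, 10]  -> 2 point(s)
  x = 7: RHS = 9, y in [3, 10]  -> 2 point(s)
  x = 8: RHS = 12, y in [5, 8]  -> 2 point(s)
  x = 10: RHS = 12, y in [5, 8]  -> 2 point(s)
Affine points: 13. Add the point at infinity: total = 14.

#E(F_13) = 14


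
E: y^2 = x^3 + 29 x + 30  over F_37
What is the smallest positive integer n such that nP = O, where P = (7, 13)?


Compute successive multiples of P until we hit O:
  1P = (7, 13)
  2P = (20, 10)
  3P = (21, 13)
  4P = (9, 24)
  5P = (5, 35)
  6P = (35, 36)
  7P = (23, 32)
  8P = (10, 32)
  ... (continuing to 42P)
  42P = O

ord(P) = 42


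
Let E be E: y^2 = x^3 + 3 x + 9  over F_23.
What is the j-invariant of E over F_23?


Delta = -16(4 a^3 + 27 b^2) mod 23 = 11
-1728 * (4 a)^3 = -1728 * (4*3)^3 mod 23 = 14
j = 14 * 11^(-1) mod 23 = 18

j = 18 (mod 23)


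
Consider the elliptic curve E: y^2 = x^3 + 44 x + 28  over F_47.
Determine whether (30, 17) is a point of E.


Check whether y^2 = x^3 + 44 x + 28 (mod 47) for (x, y) = (30, 17).
LHS: y^2 = 17^2 mod 47 = 7
RHS: x^3 + 44 x + 28 = 30^3 + 44*30 + 28 mod 47 = 7
LHS = RHS

Yes, on the curve


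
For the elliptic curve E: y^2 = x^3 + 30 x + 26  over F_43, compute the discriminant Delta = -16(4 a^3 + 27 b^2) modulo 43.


4 a^3 + 27 b^2 = 4*30^3 + 27*26^2 = 108000 + 18252 = 126252
Delta = -16 * (126252) = -2020032
Delta mod 43 = 22

Delta = 22 (mod 43)


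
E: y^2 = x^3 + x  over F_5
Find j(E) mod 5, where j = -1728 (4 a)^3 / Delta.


Delta = -16(4 a^3 + 27 b^2) mod 5 = 1
-1728 * (4 a)^3 = -1728 * (4*1)^3 mod 5 = 3
j = 3 * 1^(-1) mod 5 = 3

j = 3 (mod 5)


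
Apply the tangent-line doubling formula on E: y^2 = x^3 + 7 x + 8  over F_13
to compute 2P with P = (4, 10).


Doubling: s = (3 x1^2 + a) / (2 y1)
s = (3*4^2 + 7) / (2*10) mod 13 = 6
x3 = s^2 - 2 x1 mod 13 = 6^2 - 2*4 = 2
y3 = s (x1 - x3) - y1 mod 13 = 6 * (4 - 2) - 10 = 2

2P = (2, 2)


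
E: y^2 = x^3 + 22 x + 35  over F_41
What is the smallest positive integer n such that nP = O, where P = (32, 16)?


Compute successive multiples of P until we hit O:
  1P = (32, 16)
  2P = (26, 26)
  3P = (4, 33)
  4P = (30, 15)
  5P = (10, 36)
  6P = (31, 39)
  7P = (15, 3)
  8P = (17, 22)
  ... (continuing to 36P)
  36P = O

ord(P) = 36


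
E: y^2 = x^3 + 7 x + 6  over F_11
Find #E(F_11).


For each x in F_11, count y with y^2 = x^3 + 7 x + 6 mod 11:
  x = 1: RHS = 3, y in [5, 6]  -> 2 point(s)
  x = 5: RHS = 1, y in [1, 10]  -> 2 point(s)
  x = 6: RHS = 0, y in [0]  -> 1 point(s)
  x = 10: RHS = 9, y in [3, 8]  -> 2 point(s)
Affine points: 7. Add the point at infinity: total = 8.

#E(F_11) = 8


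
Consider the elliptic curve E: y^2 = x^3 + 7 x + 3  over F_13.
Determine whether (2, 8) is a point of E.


Check whether y^2 = x^3 + 7 x + 3 (mod 13) for (x, y) = (2, 8).
LHS: y^2 = 8^2 mod 13 = 12
RHS: x^3 + 7 x + 3 = 2^3 + 7*2 + 3 mod 13 = 12
LHS = RHS

Yes, on the curve


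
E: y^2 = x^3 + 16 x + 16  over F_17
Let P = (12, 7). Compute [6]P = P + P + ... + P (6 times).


k = 6 = 110_2 (binary, LSB first: 011)
Double-and-add from P = (12, 7):
  bit 0 = 0: acc unchanged = O
  bit 1 = 1: acc = O + (14, 14) = (14, 14)
  bit 2 = 1: acc = (14, 14) + (4, 5) = (1, 13)

6P = (1, 13)


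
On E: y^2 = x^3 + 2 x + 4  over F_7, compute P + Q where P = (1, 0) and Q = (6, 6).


P != Q, so use the chord formula.
s = (y2 - y1) / (x2 - x1) = (6) / (5) mod 7 = 4
x3 = s^2 - x1 - x2 mod 7 = 4^2 - 1 - 6 = 2
y3 = s (x1 - x3) - y1 mod 7 = 4 * (1 - 2) - 0 = 3

P + Q = (2, 3)


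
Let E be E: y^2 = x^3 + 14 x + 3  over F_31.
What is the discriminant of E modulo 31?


4 a^3 + 27 b^2 = 4*14^3 + 27*3^2 = 10976 + 243 = 11219
Delta = -16 * (11219) = -179504
Delta mod 31 = 17

Delta = 17 (mod 31)


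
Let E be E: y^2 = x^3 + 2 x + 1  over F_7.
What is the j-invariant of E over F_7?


Delta = -16(4 a^3 + 27 b^2) mod 7 = 1
-1728 * (4 a)^3 = -1728 * (4*2)^3 mod 7 = 1
j = 1 * 1^(-1) mod 7 = 1

j = 1 (mod 7)


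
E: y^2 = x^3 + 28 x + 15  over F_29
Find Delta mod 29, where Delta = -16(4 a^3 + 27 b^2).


4 a^3 + 27 b^2 = 4*28^3 + 27*15^2 = 87808 + 6075 = 93883
Delta = -16 * (93883) = -1502128
Delta mod 29 = 14

Delta = 14 (mod 29)


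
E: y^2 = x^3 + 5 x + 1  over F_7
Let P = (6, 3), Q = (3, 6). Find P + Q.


P != Q, so use the chord formula.
s = (y2 - y1) / (x2 - x1) = (3) / (4) mod 7 = 6
x3 = s^2 - x1 - x2 mod 7 = 6^2 - 6 - 3 = 6
y3 = s (x1 - x3) - y1 mod 7 = 6 * (6 - 6) - 3 = 4

P + Q = (6, 4)


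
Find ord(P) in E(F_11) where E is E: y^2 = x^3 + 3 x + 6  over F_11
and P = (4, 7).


Compute successive multiples of P until we hit O:
  1P = (4, 7)
  2P = (6, 3)
  3P = (5, 6)
  4P = (3, 3)
  5P = (9, 6)
  6P = (2, 8)
  7P = (8, 6)
  8P = (8, 5)
  ... (continuing to 15P)
  15P = O

ord(P) = 15


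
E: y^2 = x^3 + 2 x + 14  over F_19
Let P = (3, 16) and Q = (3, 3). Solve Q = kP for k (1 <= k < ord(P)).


Enumerate multiples of P until we hit Q = (3, 3):
  1P = (3, 16)
  2P = (1, 6)
  3P = (2, 8)
  4P = (2, 11)
  5P = (1, 13)
  6P = (3, 3)
Match found at i = 6.

k = 6


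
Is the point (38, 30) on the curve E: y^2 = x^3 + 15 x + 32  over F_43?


Check whether y^2 = x^3 + 15 x + 32 (mod 43) for (x, y) = (38, 30).
LHS: y^2 = 30^2 mod 43 = 40
RHS: x^3 + 15 x + 32 = 38^3 + 15*38 + 32 mod 43 = 4
LHS != RHS

No, not on the curve


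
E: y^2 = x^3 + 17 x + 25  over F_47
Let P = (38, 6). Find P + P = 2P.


Doubling: s = (3 x1^2 + a) / (2 y1)
s = (3*38^2 + 17) / (2*6) mod 47 = 6
x3 = s^2 - 2 x1 mod 47 = 6^2 - 2*38 = 7
y3 = s (x1 - x3) - y1 mod 47 = 6 * (38 - 7) - 6 = 39

2P = (7, 39)


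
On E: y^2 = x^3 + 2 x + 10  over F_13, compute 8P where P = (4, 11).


k = 8 = 1000_2 (binary, LSB first: 0001)
Double-and-add from P = (4, 11):
  bit 0 = 0: acc unchanged = O
  bit 1 = 0: acc unchanged = O
  bit 2 = 0: acc unchanged = O
  bit 3 = 1: acc = O + (4, 2) = (4, 2)

8P = (4, 2)


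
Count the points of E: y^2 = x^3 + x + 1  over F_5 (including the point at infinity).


For each x in F_5, count y with y^2 = x^3 + 1 x + 1 mod 5:
  x = 0: RHS = 1, y in [1, 4]  -> 2 point(s)
  x = 2: RHS = 1, y in [1, 4]  -> 2 point(s)
  x = 3: RHS = 1, y in [1, 4]  -> 2 point(s)
  x = 4: RHS = 4, y in [2, 3]  -> 2 point(s)
Affine points: 8. Add the point at infinity: total = 9.

#E(F_5) = 9


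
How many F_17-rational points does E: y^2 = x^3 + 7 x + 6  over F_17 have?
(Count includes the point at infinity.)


For each x in F_17, count y with y^2 = x^3 + 7 x + 6 mod 17:
  x = 4: RHS = 13, y in [8, 9]  -> 2 point(s)
  x = 5: RHS = 13, y in [8, 9]  -> 2 point(s)
  x = 6: RHS = 9, y in [3, 14]  -> 2 point(s)
  x = 8: RHS = 13, y in [8, 9]  -> 2 point(s)
  x = 9: RHS = 16, y in [4, 13]  -> 2 point(s)
  x = 12: RHS = 16, y in [4, 13]  -> 2 point(s)
  x = 13: RHS = 16, y in [4, 13]  -> 2 point(s)
  x = 14: RHS = 9, y in [3, 14]  -> 2 point(s)
  x = 15: RHS = 1, y in [1, 16]  -> 2 point(s)
  x = 16: RHS = 15, y in [7, 10]  -> 2 point(s)
Affine points: 20. Add the point at infinity: total = 21.

#E(F_17) = 21


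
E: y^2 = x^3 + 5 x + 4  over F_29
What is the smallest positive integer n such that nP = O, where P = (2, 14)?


Compute successive multiples of P until we hit O:
  1P = (2, 14)
  2P = (24, 12)
  3P = (9, 13)
  4P = (5, 3)
  5P = (0, 27)
  6P = (4, 28)
  7P = (14, 18)
  8P = (26, 7)
  ... (continuing to 31P)
  31P = O

ord(P) = 31


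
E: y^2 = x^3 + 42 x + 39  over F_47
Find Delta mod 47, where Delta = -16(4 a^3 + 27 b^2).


4 a^3 + 27 b^2 = 4*42^3 + 27*39^2 = 296352 + 41067 = 337419
Delta = -16 * (337419) = -5398704
Delta mod 47 = 45

Delta = 45 (mod 47)


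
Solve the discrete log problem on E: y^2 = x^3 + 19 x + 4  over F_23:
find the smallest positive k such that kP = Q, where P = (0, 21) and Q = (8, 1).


Enumerate multiples of P until we hit Q = (8, 1):
  1P = (0, 21)
  2P = (1, 1)
  3P = (8, 1)
Match found at i = 3.

k = 3


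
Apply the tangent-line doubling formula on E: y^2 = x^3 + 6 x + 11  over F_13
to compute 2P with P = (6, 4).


Doubling: s = (3 x1^2 + a) / (2 y1)
s = (3*6^2 + 6) / (2*4) mod 13 = 11
x3 = s^2 - 2 x1 mod 13 = 11^2 - 2*6 = 5
y3 = s (x1 - x3) - y1 mod 13 = 11 * (6 - 5) - 4 = 7

2P = (5, 7)


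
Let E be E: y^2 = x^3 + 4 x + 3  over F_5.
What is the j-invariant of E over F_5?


Delta = -16(4 a^3 + 27 b^2) mod 5 = 1
-1728 * (4 a)^3 = -1728 * (4*4)^3 mod 5 = 2
j = 2 * 1^(-1) mod 5 = 2

j = 2 (mod 5)


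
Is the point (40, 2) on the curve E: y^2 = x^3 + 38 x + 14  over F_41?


Check whether y^2 = x^3 + 38 x + 14 (mod 41) for (x, y) = (40, 2).
LHS: y^2 = 2^2 mod 41 = 4
RHS: x^3 + 38 x + 14 = 40^3 + 38*40 + 14 mod 41 = 16
LHS != RHS

No, not on the curve


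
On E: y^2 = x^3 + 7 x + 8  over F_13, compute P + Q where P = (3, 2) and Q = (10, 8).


P != Q, so use the chord formula.
s = (y2 - y1) / (x2 - x1) = (6) / (7) mod 13 = 12
x3 = s^2 - x1 - x2 mod 13 = 12^2 - 3 - 10 = 1
y3 = s (x1 - x3) - y1 mod 13 = 12 * (3 - 1) - 2 = 9

P + Q = (1, 9)


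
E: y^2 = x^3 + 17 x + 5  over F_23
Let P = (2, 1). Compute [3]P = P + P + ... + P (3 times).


k = 3 = 11_2 (binary, LSB first: 11)
Double-and-add from P = (2, 1):
  bit 0 = 1: acc = O + (2, 1) = (2, 1)
  bit 1 = 1: acc = (2, 1) + (5, 13) = (9, 17)

3P = (9, 17)


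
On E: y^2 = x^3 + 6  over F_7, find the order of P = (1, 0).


Compute successive multiples of P until we hit O:
  1P = (1, 0)
  2P = O

ord(P) = 2


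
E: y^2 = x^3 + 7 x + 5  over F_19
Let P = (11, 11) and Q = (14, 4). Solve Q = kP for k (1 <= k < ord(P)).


Enumerate multiples of P until we hit Q = (14, 4):
  1P = (11, 11)
  2P = (6, 4)
  3P = (7, 6)
  4P = (18, 4)
  5P = (10, 7)
  6P = (14, 15)
  7P = (0, 10)
  8P = (0, 9)
  9P = (14, 4)
Match found at i = 9.

k = 9


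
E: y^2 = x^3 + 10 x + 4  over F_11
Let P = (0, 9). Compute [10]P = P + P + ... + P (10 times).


k = 10 = 1010_2 (binary, LSB first: 0101)
Double-and-add from P = (0, 9):
  bit 0 = 0: acc unchanged = O
  bit 1 = 1: acc = O + (9, 8) = (9, 8)
  bit 2 = 0: acc unchanged = (9, 8)
  bit 3 = 1: acc = (9, 8) + (6, 7) = (1, 2)

10P = (1, 2)


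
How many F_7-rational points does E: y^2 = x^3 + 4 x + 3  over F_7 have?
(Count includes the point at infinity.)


For each x in F_7, count y with y^2 = x^3 + 4 x + 3 mod 7:
  x = 1: RHS = 1, y in [1, 6]  -> 2 point(s)
  x = 3: RHS = 0, y in [0]  -> 1 point(s)
  x = 5: RHS = 1, y in [1, 6]  -> 2 point(s)
Affine points: 5. Add the point at infinity: total = 6.

#E(F_7) = 6


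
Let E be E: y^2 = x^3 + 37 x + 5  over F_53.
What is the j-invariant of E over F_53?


Delta = -16(4 a^3 + 27 b^2) mod 53 = 18
-1728 * (4 a)^3 = -1728 * (4*37)^3 mod 53 = 33
j = 33 * 18^(-1) mod 53 = 46

j = 46 (mod 53)


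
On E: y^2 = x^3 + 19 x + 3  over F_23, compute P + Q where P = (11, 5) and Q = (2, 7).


P != Q, so use the chord formula.
s = (y2 - y1) / (x2 - x1) = (2) / (14) mod 23 = 10
x3 = s^2 - x1 - x2 mod 23 = 10^2 - 11 - 2 = 18
y3 = s (x1 - x3) - y1 mod 23 = 10 * (11 - 18) - 5 = 17

P + Q = (18, 17)


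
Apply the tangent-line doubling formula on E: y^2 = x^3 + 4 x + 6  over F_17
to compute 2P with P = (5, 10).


Doubling: s = (3 x1^2 + a) / (2 y1)
s = (3*5^2 + 4) / (2*10) mod 17 = 15
x3 = s^2 - 2 x1 mod 17 = 15^2 - 2*5 = 11
y3 = s (x1 - x3) - y1 mod 17 = 15 * (5 - 11) - 10 = 2

2P = (11, 2)


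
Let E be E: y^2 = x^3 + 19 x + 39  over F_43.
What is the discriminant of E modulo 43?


4 a^3 + 27 b^2 = 4*19^3 + 27*39^2 = 27436 + 41067 = 68503
Delta = -16 * (68503) = -1096048
Delta mod 43 = 22

Delta = 22 (mod 43)


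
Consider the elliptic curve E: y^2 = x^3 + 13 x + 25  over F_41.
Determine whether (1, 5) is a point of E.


Check whether y^2 = x^3 + 13 x + 25 (mod 41) for (x, y) = (1, 5).
LHS: y^2 = 5^2 mod 41 = 25
RHS: x^3 + 13 x + 25 = 1^3 + 13*1 + 25 mod 41 = 39
LHS != RHS

No, not on the curve
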